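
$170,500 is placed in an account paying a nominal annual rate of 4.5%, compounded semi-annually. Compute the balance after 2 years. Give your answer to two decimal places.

i = 0.045/2 = 0.0225 per half-year; n = 2·2 = 4.
FV = PV·(1+i)^n = 170,500 × 1.093083 = 186,370.7059

$186,370.71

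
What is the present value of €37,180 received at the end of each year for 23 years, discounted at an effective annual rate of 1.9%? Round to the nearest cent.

€687,585.15

Annuity factor a(23|0.019) = 18.493414; PV = 37180 × 18.493414 = 687,585.1488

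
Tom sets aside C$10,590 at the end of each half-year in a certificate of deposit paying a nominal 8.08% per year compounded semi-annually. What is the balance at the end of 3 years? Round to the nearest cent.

Periodic rate i = 0.0808/2 = 0.0404; n = 3 × 2 = 6 periods.
FV = 10590 × [(1+0.0404)^6 − 1] / 0.0404 = 10590 × 6.639648 = 70,313.8763

C$70,313.88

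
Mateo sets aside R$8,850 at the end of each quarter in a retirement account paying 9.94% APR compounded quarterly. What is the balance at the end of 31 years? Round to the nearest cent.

R$7,116,859.24

Periodic rate i = 0.0994/4 = 0.02485; n = 31 × 4 = 124 periods.
Accumulation factor s(124|0.02485) = 804.164886; FV = 8850 × 804.164886 = 7,116,859.2435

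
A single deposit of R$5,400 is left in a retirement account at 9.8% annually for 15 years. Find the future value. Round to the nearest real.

R$21,950

FV = 5,400 × (1 + 0.098)^15 = 21,949.7138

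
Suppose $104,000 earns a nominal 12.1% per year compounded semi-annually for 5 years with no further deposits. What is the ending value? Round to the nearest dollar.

$187,129

With 2 periods per year: i = 0.0605, n = 10.
104,000 × (1+0.0605)^10 = 104,000 × 1.799313 = 187,128.5566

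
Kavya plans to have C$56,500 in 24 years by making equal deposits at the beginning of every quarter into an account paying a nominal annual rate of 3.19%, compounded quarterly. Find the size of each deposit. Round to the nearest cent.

C$390.83

i = 0.0319/4 = 0.007975 per quarter; n = 24·4 = 96.
PMT = 56500 / ( [(1+0.007975)^96 − 1] / 0.007975 × (1+i) ) = 56500 / 144.562486 = 390.8345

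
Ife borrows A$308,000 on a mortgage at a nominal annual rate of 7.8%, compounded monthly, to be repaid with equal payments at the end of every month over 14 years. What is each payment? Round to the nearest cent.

Periodic rate i = 0.078/12 = 0.0065; n = 14 × 12 = 168 periods.
PMT = 308000 / ( [1 − (1+0.0065)^(−168)] / 0.0065 ) = 308000 / 102.041147 = 3,018.3902

A$3,018.39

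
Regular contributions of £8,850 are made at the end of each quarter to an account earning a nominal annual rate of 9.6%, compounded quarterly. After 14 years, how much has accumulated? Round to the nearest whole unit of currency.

£1,022,899

Periodic rate i = 0.096/4 = 0.024; n = 14 × 4 = 56 periods.
Accumulation factor s(56|0.024) = 115.581768; FV = 8850 × 115.581768 = 1,022,898.6442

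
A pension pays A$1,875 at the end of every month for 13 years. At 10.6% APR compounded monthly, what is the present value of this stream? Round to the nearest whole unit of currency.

A$158,431

Periodic rate i = 0.106/12 = 0.00883333; n = 13 × 12 = 156 periods.
PV = PMT · [1 − (1+i)^(−n)] / i = 1875 · 84.496746 = 158,431.3989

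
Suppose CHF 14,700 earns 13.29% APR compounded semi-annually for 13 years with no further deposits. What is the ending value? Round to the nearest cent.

Periodic rate i = 0.1329/2 = 0.06645; n = 13 × 2 = 26 periods.
14,700 × (1+0.06645)^26 = 14,700 × 5.326635 = 78,301.5389

CHF 78,301.54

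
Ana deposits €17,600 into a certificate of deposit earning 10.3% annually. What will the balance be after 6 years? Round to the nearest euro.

€31,693

FV = PV·(1+i)^n = 17,600 × 1.800749 = 31,693.1745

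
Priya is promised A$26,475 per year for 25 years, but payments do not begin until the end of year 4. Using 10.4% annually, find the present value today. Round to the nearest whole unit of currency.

PV at t=3 (ordinary 25-year annuity): 26475 × a(25|0.104) = 26475 × 8.804909 = 233,109.9720
PV₀ = 233,109.9720 / (1+0.104)^3 = 233,109.9720 / 1.345573 = 173,242.1768

A$173,242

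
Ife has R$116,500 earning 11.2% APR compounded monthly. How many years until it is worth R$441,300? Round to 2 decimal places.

Periodic rate i = 0.112/12 = 0.00933333.
(1+i)^n = 441300/116500 = 3.78798, so n = ln 3.78798 / ln 1.00933 = 143.3613 months
= 143.3613/12 years

11.95 years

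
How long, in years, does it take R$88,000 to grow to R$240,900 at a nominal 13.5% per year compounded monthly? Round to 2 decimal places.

Periodic rate i = 0.135/12 = 0.01125.
(1+i)^n = 240900/88000 = 2.73750, so n = ln 2.73750 / ln 1.01125 = 90.0177 months
= 90.0177/12 years

7.50 years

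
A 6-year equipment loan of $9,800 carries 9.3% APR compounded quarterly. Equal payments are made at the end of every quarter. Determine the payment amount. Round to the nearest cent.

i = 0.093/4 = 0.02325 per quarter; n = 6·4 = 24.
Annuity-PV factor = 18.235679; PMT = 9800 / 18.235679 = 537.4080

$537.41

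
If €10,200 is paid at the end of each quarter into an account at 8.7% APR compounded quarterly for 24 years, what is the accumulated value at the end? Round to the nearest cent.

Periodic rate i = 0.087/4 = 0.02175; n = 24 × 4 = 96 periods.
Accumulation factor s(96|0.02175) = 316.789168; FV = 10200 × 316.789168 = 3,231,249.5163

€3,231,249.52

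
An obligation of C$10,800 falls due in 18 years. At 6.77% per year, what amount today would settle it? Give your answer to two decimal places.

C$3,321.52

PV = 10,800 / (1 + 0.0677)^18 = 10,800 / 3.251520 = 3,321.5239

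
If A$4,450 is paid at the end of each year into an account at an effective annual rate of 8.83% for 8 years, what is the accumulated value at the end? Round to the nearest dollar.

FV = 4450 × [(1+0.0883)^8 − 1] / 0.0883 = 4450 × 10.960777 = 48,775.4571

A$48,775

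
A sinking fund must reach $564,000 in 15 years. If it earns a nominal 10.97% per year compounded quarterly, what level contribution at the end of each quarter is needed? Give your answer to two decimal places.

$3,800.42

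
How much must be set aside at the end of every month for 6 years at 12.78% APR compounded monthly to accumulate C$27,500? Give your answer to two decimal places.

C$255.97

With 12 periods per year: i = 0.01065, n = 72.
PMT = 27500 / ( [(1+0.01065)^72 − 1] / 0.01065 ) = 27500 / 107.432398 = 255.9749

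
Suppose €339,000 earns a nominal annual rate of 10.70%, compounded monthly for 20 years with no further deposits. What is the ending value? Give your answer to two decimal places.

€2,854,110.78

i = 0.107/12 = 0.00891667 per month; n = 20·12 = 240.
FV = 339,000 × (1 + 0.00891667)^240 = 2,854,110.7784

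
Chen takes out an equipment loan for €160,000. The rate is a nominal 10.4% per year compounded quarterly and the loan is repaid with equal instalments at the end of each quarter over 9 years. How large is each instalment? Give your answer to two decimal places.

i = 0.104/4 = 0.026 per quarter; n = 9·4 = 36.
Annuity-PV factor = 23.195665; PMT = 160000 / 23.195665 = 6,897.8407

€6,897.84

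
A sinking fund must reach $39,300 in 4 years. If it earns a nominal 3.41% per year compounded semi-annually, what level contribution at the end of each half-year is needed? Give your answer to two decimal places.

i = 0.0341/2 = 0.01705 per half-year; n = 4·2 = 8.
FV-annuity factor = 8.494031; PMT = 39300 / 8.494031 = 4,626.7785

$4,626.78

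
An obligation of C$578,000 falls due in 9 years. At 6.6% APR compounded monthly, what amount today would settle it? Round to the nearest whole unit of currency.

C$319,642

i = 0.066/12 = 0.0055 per month; n = 9·12 = 108.
Discount factor = (1+0.0055)^(−108) = 0.553014; PV = 578,000 × 0.553014 = 319,641.9310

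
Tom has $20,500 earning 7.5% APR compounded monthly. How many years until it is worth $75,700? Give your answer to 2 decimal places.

17.47 years

Periodic rate i = 0.075/12 = 0.00625.
(1+i)^n = 75700/20500 = 3.69268, so n = ln 3.69268 / ln 1.00625 = 209.6690 months
= 209.6690/12 years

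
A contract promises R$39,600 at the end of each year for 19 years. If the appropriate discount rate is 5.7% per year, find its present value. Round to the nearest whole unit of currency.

PV = PMT · [1 − (1+i)^(−n)] / i = 39600 · 11.424579 = 452,413.3207

R$452,413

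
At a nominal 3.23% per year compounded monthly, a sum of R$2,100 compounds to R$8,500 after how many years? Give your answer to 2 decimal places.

Periodic rate i = 0.0323/12 = 0.00269167.
n = ln(8500/2100) / ln(1+0.00269167) = ln(4.04762) / 0.002688 = 520.1274 months
= 520.1274/12 years

43.34 years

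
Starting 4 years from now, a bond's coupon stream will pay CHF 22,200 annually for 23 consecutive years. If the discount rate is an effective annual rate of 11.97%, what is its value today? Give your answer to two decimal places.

CHF 122,306.72

PV at t=3 (ordinary 23-year annuity): 22200 × a(23|0.1197) = 22200 × 7.733968 = 171,694.0940
Discount back 3 years: 171,694.0940 × (1+0.1197)^(−3) = 171,694.0940 × 0.712353 = 122,306.7206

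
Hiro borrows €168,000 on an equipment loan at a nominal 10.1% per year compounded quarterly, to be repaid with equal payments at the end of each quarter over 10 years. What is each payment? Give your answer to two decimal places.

With 4 periods per year: i = 0.02525, n = 40.
PMT = 168000 / ( [1 − (1+0.02525)^(−40)] / 0.02525 ) = 168000 / 24.997415 = 6,720.6948

€6,720.69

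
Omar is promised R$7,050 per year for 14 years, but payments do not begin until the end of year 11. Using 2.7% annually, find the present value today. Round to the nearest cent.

PV at t=10 (ordinary 14-year annuity): 7050 × a(14|0.027) = 7050 × 11.530587 = 81,290.6353
PV₀ = 81,290.6353 / (1+0.027)^10 = 81,290.6353 / 1.305282 = 62,278.2043

R$62,278.20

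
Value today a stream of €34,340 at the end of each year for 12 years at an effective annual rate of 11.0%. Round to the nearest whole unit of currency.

PV = PMT · [1 − (1+i)^(−n)] / i = 34340 · 6.492356 = 222,947.5102

€222,948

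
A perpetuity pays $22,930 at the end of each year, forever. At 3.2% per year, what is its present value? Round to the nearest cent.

PV = PMT / i = 22930 / 0.032 = 716,562.5000

$716,562.50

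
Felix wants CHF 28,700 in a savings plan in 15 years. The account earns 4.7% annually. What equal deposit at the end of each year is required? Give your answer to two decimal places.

CHF 1,360.34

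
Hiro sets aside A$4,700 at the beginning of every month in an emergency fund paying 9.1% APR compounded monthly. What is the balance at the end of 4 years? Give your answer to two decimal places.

i = 0.091/12 = 0.00758333 per month; n = 4·12 = 48.
FV = 4700 × [(1+0.00758333)^48 − 1] / 0.00758333 × (1+i) = 4700 × 58.076580 = 272,959.9247
Payments are at the start of each period, so multiply by (1+i).

A$272,959.92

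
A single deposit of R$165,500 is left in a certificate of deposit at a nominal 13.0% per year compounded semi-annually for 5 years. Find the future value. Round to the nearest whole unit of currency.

R$310,666

With 2 periods per year: i = 0.065, n = 10.
165,500 × (1+0.065)^10 = 165,500 × 1.877137 = 310,666.2505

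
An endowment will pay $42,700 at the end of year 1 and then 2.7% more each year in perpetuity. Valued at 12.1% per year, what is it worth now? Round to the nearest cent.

$454,255.32

PV = PMT / (i − g) = 42700 / (0.121 − 0.027) = 42700 / 0.094000 = 454,255.3191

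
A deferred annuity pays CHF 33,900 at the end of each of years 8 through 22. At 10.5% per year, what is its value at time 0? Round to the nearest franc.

PV at t=7 (ordinary 15-year annuity): 33900 × a(15|0.105) = 33900 × 7.393825 = 250,650.6538
Discount back 7 years: 250,650.6538 × (1+0.105)^(−7) = 250,650.6538 × 0.497123 = 124,604.2615

CHF 124,604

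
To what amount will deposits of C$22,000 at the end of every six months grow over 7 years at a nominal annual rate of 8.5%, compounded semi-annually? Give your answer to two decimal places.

C$409,393.30

With 2 periods per year: i = 0.0425, n = 14.
FV = 22000 × [(1+0.0425)^14 − 1] / 0.0425 = 22000 × 18.608786 = 409,393.3004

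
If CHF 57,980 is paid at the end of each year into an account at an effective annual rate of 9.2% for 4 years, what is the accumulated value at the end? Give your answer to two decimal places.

CHF 265,933.08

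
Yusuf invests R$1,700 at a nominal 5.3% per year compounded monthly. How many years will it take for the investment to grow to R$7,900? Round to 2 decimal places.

29.05 years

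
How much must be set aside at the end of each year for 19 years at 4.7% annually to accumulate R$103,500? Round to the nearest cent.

R$3,491.49

PMT = 103500 / ( [(1+0.047)^19 − 1] / 0.047 ) = 103500 / 29.643486 = 3,491.4922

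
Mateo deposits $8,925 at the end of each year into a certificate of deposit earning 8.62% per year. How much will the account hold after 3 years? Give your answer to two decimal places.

$29,149.32

Accumulation factor s(3|0.0862) = 3.266030; FV = 8925 × 3.266030 = 29,149.3217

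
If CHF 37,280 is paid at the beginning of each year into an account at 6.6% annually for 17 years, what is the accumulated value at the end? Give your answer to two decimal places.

CHF 1,182,556.84

FV = 37280 × [(1+0.066)^17 − 1] / 0.066 × (1+i) = 37280 × 31.720945 = 1,182,556.8402
(Beginning-of-period payments → annuity-due factor ×(1+i).)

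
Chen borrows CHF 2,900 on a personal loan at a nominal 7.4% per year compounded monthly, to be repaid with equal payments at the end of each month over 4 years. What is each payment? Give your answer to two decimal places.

Periodic rate i = 0.074/12 = 0.00616667; n = 4 × 12 = 48 periods.
Annuity-PV factor = 41.438305; PMT = 2900 / 41.438305 = 69.9836

CHF 69.98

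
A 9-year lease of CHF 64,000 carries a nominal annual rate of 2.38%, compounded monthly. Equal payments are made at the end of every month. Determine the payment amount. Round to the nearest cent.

i = 0.0238/12 = 0.00198333 per month; n = 9·12 = 108.
Annuity-PV factor = 97.130328; PMT = 64000 / 97.130328 = 658.9085

CHF 658.91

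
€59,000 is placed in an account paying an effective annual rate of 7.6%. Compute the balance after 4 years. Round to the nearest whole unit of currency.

FV = PV·(1+i)^n = 59,000 × 1.340445 = 79,086.2707

€79,086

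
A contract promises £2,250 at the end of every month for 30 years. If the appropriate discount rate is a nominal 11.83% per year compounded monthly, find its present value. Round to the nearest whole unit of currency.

i = 0.1183/12 = 0.00985833 per month; n = 30·12 = 360.
Annuity factor a(360|0.00985833) = 98.469234; PV = 2250 × 98.469234 = 221,555.7772

£221,556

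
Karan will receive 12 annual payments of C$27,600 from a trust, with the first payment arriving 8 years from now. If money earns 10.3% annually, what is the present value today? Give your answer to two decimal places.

C$93,305.53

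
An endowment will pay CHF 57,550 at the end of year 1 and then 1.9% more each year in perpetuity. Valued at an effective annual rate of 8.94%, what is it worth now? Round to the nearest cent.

PV = D₁/(r − g) = 57550/(0.0894 − 0.019) = 817,471.5909

CHF 817,471.59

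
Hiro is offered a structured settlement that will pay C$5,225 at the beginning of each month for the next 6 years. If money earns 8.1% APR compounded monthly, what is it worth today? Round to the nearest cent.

C$299,183.05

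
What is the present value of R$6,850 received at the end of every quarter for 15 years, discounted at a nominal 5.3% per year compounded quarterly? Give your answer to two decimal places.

i = 0.053/4 = 0.01325 per quarter; n = 15·4 = 60.
PV = PMT · [1 − (1+i)^(−n)] / i = 6850 · 41.211697 = 282,300.1222

R$282,300.12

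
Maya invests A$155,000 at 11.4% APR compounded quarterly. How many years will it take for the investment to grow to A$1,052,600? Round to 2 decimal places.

17.04 years

Periodic rate i = 0.114/4 = 0.0285.
n = ln(1.0526e+06/155000) / ln(1+0.0285) = ln(6.79097) / 0.028101 = 68.1671 quarters
= 68.1671/4 years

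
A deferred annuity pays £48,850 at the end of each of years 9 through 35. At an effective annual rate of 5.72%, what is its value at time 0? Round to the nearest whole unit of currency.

Value one period before first payment (t=8): 48850 × [1 − (1+0.0572)^(−27)] / 0.0572 = 48850 × 13.588833 = 663,814.4726
Discount back 8 years: 663,814.4726 × (1+0.0572)^(−8) = 663,814.4726 × 0.640830 = 425,392.1595

£425,392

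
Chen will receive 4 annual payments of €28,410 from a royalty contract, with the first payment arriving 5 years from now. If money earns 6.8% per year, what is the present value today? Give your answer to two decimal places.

Value one period before first payment (t=4): 28410 × [1 − (1+0.068)^(−4)] / 0.068 = 28410 × 3.402561 = 96,666.7567
PV₀ = 96,666.7567 / (1+0.068)^4 = 96,666.7567 / 1.301023 = 74,300.5685

€74,300.57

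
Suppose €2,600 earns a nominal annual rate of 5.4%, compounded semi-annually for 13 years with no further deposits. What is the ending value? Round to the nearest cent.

€5,197.62

Periodic rate i = 0.054/2 = 0.027; n = 13 × 2 = 26 periods.
FV = PV·(1+i)^n = 2,600 × 1.999086 = 5,197.6243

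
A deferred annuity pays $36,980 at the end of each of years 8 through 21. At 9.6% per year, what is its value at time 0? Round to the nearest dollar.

$146,587

PV at t=7 (ordinary 14-year annuity): 36980 × a(14|0.096) = 36980 × 7.530104 = 278,463.2414
PV₀ = 278,463.2414 / (1+0.096)^7 = 278,463.2414 / 1.899651 = 146,586.5066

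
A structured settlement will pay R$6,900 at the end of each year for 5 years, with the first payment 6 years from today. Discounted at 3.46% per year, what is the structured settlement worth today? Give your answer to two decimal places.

R$26,311.26

PV at t=5 (ordinary 5-year annuity): 6900 × a(5|0.0346) = 6900 × 4.520172 = 31,189.1853
PV₀ = 31,189.1853 / (1+0.0346)^5 = 31,189.1853 / 1.185393 = 26,311.2609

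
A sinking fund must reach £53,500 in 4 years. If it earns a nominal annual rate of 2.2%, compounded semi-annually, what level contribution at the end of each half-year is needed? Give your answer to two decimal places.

£6,434.26

Periodic rate i = 0.022/2 = 0.011; n = 4 × 2 = 8 periods.
PMT = 53500 / ( [(1+0.011)^8 − 1] / 0.011 ) = 53500 / 8.314870 = 6,434.2557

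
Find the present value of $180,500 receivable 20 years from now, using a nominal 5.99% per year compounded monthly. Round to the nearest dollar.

$54,637

Periodic rate i = 0.0599/12 = 0.00499167; n = 20 × 12 = 240 periods.
PV = FV·(1+i)^(−n) = 180,500 × 0.302698 = 54,636.9762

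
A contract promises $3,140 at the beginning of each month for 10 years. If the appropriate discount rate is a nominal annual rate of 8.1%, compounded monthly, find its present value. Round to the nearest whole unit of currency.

With 12 periods per year: i = 0.00675, n = 120.
PV = PMT · [1 − (1+i)^(−n)] / i × (1+i) = 3140 · 82.617574 = 259,419.1821
(Beginning-of-period payments → annuity-due factor ×(1+i).)

$259,419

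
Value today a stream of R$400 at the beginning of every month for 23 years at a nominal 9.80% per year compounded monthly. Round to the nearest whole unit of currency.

R$44,148

Periodic rate i = 0.098/12 = 0.00816667; n = 23 × 12 = 276 periods.
PV = 400 × [1 − (1+0.00816667)^(−276)] / 0.00816667 × (1+i) = 400 × 110.370318 = 44,148.1274
(Beginning-of-period payments → annuity-due factor ×(1+i).)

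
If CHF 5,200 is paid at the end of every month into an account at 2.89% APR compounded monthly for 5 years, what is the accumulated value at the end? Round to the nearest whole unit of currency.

With 12 periods per year: i = 0.00240833, n = 60.
Accumulation factor s(60|0.00240833) = 64.468228; FV = 5200 × 64.468228 = 335,234.7844

CHF 335,235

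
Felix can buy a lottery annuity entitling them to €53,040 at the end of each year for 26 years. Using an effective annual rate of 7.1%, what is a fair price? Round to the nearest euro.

€621,492

PV = 53040 × [1 − (1+0.071)^(−26)] / 0.071 = 53040 × 11.717414 = 621,491.6152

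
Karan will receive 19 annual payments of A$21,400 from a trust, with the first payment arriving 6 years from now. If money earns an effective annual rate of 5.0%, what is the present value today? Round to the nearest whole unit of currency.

Value one period before first payment (t=5): 21400 × [1 − (1+0.05)^(−19)] / 0.05 = 21400 × 12.085321 = 258,625.8664
Discount back 5 years: 258,625.8664 × (1+0.05)^(−5) = 258,625.8664 × 0.783526 = 202,640.1336

A$202,640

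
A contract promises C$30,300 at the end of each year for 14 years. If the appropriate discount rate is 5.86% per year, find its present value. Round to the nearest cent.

PV = 30300 × [1 − (1+0.0586)^(−14)] / 0.0586 = 30300 × 9.376093 = 284,095.6202

C$284,095.62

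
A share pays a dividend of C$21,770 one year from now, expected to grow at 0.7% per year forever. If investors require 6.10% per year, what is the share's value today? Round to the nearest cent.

PV = PMT / (i − g) = 21770 / (0.061 − 0.007) = 21770 / 0.054000 = 403,148.1481

C$403,148.15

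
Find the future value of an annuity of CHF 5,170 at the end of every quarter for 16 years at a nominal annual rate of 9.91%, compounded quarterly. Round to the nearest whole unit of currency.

Periodic rate i = 0.0991/4 = 0.024775; n = 16 × 4 = 64 periods.
FV = PMT · [(1+i)^n − 1] / i = 5170 · 152.927780 = 790,636.6234

CHF 790,637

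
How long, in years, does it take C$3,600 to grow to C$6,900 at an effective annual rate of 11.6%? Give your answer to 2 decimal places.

n = ln(6900/3600) / ln(1+0.116) = ln(1.91667) / 0.109751 = 5.9279 years

5.93 years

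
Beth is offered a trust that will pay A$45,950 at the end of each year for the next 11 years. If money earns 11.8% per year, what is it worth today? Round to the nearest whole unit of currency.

A$275,239

PV = 45950 × [1 − (1+0.118)^(−11)] / 0.118 = 45950 × 5.989967 = 275,238.9699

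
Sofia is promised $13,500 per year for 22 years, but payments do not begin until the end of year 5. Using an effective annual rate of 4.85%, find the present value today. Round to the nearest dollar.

$149,065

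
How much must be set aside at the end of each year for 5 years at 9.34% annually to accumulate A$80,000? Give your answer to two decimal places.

A$13,277.16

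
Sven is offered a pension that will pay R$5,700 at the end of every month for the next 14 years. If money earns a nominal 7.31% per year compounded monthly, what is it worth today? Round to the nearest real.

With 12 periods per year: i = 0.00609167, n = 168.
PV = PMT · [1 − (1+i)^(−n)] / i = 5700 · 104.981384 = 598,393.8895

R$598,394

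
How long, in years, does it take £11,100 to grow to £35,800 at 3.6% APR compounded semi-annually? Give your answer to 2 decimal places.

32.82 years

Periodic rate i = 0.036/2 = 0.018.
n = ln(35800/11100) / ln(1+0.018) = ln(3.22523) / 0.017840 = 65.6395 half-years
= 65.6395/2 years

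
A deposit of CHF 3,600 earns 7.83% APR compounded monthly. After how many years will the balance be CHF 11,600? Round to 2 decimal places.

Periodic rate i = 0.0783/12 = 0.006525.
(1+i)^n = 11600/3600 = 3.22222, so n = ln 3.22222 / ln 1.00652 = 179.9057 months
= 179.9057/12 years

14.99 years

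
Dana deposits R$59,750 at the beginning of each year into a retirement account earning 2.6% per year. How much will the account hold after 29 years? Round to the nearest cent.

R$2,605,642.89

FV = 59750 × [(1+0.026)^29 − 1] / 0.026 × (1+i) = 59750 × 43.609086 = 2,605,642.8900
Payments are at the start of each period, so multiply by (1+i).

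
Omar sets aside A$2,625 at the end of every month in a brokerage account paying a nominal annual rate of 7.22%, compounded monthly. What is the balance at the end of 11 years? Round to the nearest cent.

A$526,779.02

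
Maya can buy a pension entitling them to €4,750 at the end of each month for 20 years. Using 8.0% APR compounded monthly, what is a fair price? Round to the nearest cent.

€567,882.89

Periodic rate i = 0.08/12 = 0.00666667; n = 20 × 12 = 240 periods.
PV = PMT · [1 − (1+i)^(−n)] / i = 4750 · 119.554292 = 567,882.8856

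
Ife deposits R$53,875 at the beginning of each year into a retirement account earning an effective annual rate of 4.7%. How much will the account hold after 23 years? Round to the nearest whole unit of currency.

R$2,251,364

Accumulation factor s(23|0.047) × (1+i) = 41.788651; FV = 53875 × 41.788651 = 2,251,363.5663
(annuity-due: payments at period start, so ×(1+i).)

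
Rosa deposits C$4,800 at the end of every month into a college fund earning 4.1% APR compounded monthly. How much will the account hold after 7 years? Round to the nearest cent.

C$466,100.02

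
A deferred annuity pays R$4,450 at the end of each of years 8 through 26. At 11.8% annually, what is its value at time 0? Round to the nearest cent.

R$15,198.83

Value one period before first payment (t=7): 4450 × [1 − (1+0.118)^(−19)] / 0.118 = 4450 × 7.456633 = 33,182.0153
Discount back 7 years: 33,182.0153 × (1+0.118)^(−7) = 33,182.0153 × 0.458044 = 15,198.8292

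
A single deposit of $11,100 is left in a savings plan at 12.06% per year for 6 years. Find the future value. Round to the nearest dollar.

FV = 11,100 × (1 + 0.1206)^6 = 21,979.9494

$21,980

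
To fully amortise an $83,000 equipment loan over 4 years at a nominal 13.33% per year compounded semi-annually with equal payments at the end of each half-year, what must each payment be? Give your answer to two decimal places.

$13,719.91

With 2 periods per year: i = 0.06665, n = 8.
PMT = 83000 / ( [1 − (1+0.06665)^(−8)] / 0.06665 ) = 83000 / 6.049601 = 13,719.9123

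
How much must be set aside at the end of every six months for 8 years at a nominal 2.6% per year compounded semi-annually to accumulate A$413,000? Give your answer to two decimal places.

A$23,387.82

With 2 periods per year: i = 0.013, n = 16.
PMT = 413000 / ( [(1+0.013)^16 − 1] / 0.013 ) = 413000 / 17.658766 = 23,387.8173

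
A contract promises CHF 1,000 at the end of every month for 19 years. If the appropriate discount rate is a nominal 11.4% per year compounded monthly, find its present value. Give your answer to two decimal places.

CHF 93,072.29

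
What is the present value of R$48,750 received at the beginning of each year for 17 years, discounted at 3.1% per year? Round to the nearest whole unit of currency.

PV = PMT · [1 − (1+i)^(−n)] / i × (1+i) = 48750 · 13.465610 = 656,448.4741
(Beginning-of-period payments → annuity-due factor ×(1+i).)

R$656,448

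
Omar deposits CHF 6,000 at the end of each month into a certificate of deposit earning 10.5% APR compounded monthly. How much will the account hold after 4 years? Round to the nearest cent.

CHF 356,011.68

With 12 periods per year: i = 0.00875, n = 48.
FV = 6000 × [(1+0.00875)^48 − 1] / 0.00875 = 6000 × 59.335280 = 356,011.6777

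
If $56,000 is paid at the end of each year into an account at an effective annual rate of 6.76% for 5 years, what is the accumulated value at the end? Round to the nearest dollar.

$320,503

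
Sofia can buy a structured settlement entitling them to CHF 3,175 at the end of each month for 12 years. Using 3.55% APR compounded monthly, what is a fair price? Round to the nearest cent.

i = 0.0355/12 = 0.00295833 per month; n = 12·12 = 144.
PV = PMT · [1 − (1+i)^(−n)] / i = 3175 · 117.117564 = 371,848.2658

CHF 371,848.27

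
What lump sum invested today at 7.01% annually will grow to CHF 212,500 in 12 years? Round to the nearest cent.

CHF 94,246.79

Discount factor = (1+0.0701)^(−12) = 0.443514; PV = 212,500 × 0.443514 = 94,246.7897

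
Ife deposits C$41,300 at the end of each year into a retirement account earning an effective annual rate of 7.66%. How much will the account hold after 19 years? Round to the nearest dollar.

C$1,652,401

FV = 41300 × [(1+0.0766)^19 − 1] / 0.0766 = 41300 × 40.009705 = 1,652,400.8126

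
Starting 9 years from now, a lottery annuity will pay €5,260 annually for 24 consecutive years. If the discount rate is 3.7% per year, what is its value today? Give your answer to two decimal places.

€61,855.88

PV at t=8 (ordinary 24-year annuity): 5260 × a(24|0.037) = 5260 × 15.726255 = 82,720.1001
PV₀ = 82,720.1001 / (1+0.037)^8 = 82,720.1001 / 1.337304 = 61,855.8815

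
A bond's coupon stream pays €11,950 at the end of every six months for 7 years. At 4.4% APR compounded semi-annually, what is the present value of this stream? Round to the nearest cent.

With 2 periods per year: i = 0.022, n = 14.
PV = PMT · [1 − (1+i)^(−n)] / i = 11950 · 11.937573 = 142,654.0015

€142,654.00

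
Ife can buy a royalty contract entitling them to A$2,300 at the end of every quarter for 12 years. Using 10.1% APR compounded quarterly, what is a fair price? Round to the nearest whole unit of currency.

Periodic rate i = 0.101/4 = 0.02525; n = 12 × 4 = 48 periods.
Annuity factor a(48|0.02525) = 27.639055; PV = 2300 × 27.639055 = 63,569.8261

A$63,570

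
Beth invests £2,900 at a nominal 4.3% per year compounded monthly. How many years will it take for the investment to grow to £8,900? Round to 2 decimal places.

Periodic rate i = 0.043/12 = 0.00358333.
n = ln(8900/2900) / ln(1+0.00358333) = ln(3.06897) / 0.003577 = 313.4926 months
= 313.4926/12 years

26.12 years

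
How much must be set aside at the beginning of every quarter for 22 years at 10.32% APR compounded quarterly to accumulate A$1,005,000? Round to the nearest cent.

i = 0.1032/4 = 0.0258 per quarter; n = 22·4 = 88.
FV-annuity factor × (1+i) = 334.316551; PMT = 1.005e+06 / 334.316551 = 3,006.1330

A$3,006.13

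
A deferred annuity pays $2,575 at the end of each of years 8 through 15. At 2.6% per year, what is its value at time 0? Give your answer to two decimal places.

PV at t=7 (ordinary 8-year annuity): 2575 × a(8|0.026) = 2575 × 7.139662 = 18,384.6309
Discount back 7 years: 18,384.6309 × (1+0.026)^(−7) = 18,384.6309 × 0.835542 = 15,361.1379

$15,361.14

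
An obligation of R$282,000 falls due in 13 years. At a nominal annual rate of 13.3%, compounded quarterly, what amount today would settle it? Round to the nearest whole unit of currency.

R$51,472

Periodic rate i = 0.133/4 = 0.03325; n = 13 × 4 = 52 periods.
Discount factor = (1+0.03325)^(−52) = 0.182523; PV = 282,000 × 0.182523 = 51,471.5898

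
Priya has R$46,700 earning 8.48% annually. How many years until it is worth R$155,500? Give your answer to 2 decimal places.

14.78 years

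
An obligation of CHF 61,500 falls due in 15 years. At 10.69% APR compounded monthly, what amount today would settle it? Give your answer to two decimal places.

CHF 12,461.42

i = 0.1069/12 = 0.00890833 per month; n = 15·12 = 180.
Discount factor = (1+0.00890833)^(−180) = 0.202625; PV = 61,500 × 0.202625 = 12,461.4178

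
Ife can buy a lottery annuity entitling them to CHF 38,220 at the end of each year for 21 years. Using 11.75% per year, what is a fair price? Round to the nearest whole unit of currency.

PV = 38220 × [1 − (1+0.1175)^(−21)] / 0.1175 = 38220 × 7.685049 = 293,722.5792

CHF 293,723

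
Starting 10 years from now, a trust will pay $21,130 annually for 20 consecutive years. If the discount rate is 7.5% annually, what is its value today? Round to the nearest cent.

$112,354.09

PV at t=9 (ordinary 20-year annuity): 21130 × a(20|0.075) = 21130 × 10.194491 = 215,409.6024
Discount back 9 years: 215,409.6024 × (1+0.075)^(−9) = 215,409.6024 × 0.521583 = 112,354.0885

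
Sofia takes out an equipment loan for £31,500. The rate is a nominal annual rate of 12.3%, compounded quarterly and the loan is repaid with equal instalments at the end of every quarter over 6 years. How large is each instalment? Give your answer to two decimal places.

£1,875.05

i = 0.123/4 = 0.03075 per quarter; n = 6·4 = 24.
PMT = 31500 / ( [1 − (1+0.03075)^(−24)] / 0.03075 ) = 31500 / 16.799525 = 1,875.0530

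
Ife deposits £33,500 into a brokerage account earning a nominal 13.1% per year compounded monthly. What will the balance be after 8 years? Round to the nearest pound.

Periodic rate i = 0.131/12 = 0.0109167; n = 8 × 12 = 96 periods.
FV = 33,500 × (1 + 0.0109167)^96 = 94,999.0032

£94,999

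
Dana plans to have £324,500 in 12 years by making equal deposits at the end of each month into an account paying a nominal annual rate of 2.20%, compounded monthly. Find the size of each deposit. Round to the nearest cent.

i = 0.022/12 = 0.00183333 per month; n = 12·12 = 144.
PMT = 324500 / ( [(1+0.00183333)^144 − 1] / 0.00183333 ) = 324500 / 164.625548 = 1,971.1400

£1,971.14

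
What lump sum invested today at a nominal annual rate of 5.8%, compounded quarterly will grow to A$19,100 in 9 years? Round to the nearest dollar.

A$11,375

i = 0.058/4 = 0.0145 per quarter; n = 9·4 = 36.
PV = 19,100 / (1 + 0.0145)^36 = 19,100 / 1.679090 = 11,375.2125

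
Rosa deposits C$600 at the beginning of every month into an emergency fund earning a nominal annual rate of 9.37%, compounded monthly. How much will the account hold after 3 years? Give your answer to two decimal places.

C$25,024.33

Periodic rate i = 0.0937/12 = 0.00780833; n = 3 × 12 = 36 periods.
FV = PMT · [(1+i)^n − 1] / i × (1+i) = 600 · 41.707220 = 25,024.3320
(annuity-due: payments at period start, so ×(1+i).)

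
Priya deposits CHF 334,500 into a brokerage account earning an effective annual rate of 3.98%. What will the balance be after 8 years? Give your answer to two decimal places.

CHF 457,082.53

FV = PV·(1+i)^n = 334,500 × 1.366465 = 457,082.5345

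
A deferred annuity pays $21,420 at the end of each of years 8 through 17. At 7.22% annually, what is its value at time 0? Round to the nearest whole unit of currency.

PV at t=7 (ordinary 10-year annuity): 21420 × a(10|0.0722) = 21420 × 6.952708 = 148,927.0058
PV₀ = 148,927.0058 / (1+0.0722)^7 = 148,927.0058 / 1.629036 = 91,420.3412

$91,420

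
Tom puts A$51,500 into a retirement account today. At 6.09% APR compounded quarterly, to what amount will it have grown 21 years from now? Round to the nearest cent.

With 4 periods per year: i = 0.015225, n = 84.
51,500 × (1+0.015225)^84 = 51,500 × 3.558226 = 183,248.6334

A$183,248.63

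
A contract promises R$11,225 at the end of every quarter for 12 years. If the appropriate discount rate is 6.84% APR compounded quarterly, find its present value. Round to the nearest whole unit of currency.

Periodic rate i = 0.0684/4 = 0.0171; n = 12 × 4 = 48 periods.
Annuity factor a(48|0.0171) = 32.564695; PV = 11225 × 32.564695 = 365,538.7025

R$365,539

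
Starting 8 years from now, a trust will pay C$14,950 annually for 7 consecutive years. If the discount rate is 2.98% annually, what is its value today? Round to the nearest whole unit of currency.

Value one period before first payment (t=7): 14950 × [1 − (1+0.0298)^(−7)] / 0.0298 = 14950 × 6.234982 = 93,212.9775
PV₀ = 93,212.9775 / (1+0.0298)^7 = 93,212.9775 / 1.228203 = 75,893.7773

C$75,894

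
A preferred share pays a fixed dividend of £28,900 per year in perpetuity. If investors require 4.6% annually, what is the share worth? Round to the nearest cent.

£628,260.87

PV = C/r = 28900/0.046 = 628,260.8696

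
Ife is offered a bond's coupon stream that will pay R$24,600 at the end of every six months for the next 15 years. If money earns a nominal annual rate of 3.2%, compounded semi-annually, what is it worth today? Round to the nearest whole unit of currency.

With 2 periods per year: i = 0.016, n = 30.
PV = PMT · [1 − (1+i)^(−n)] / i = 24600 · 23.678816 = 582,498.8688

R$582,499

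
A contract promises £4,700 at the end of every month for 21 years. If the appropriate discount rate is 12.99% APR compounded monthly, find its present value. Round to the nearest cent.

£405,384.65

i = 0.1299/12 = 0.010825 per month; n = 21·12 = 252.
PV = 4700 × [1 − (1+0.010825)^(−252)] / 0.010825 = 4700 × 86.252054 = 405,384.6543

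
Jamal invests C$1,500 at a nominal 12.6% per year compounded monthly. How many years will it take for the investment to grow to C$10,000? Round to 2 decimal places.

Periodic rate i = 0.126/12 = 0.0105.
n = ln(10000/1500) / ln(1+0.0105) = ln(6.66667) / 0.010445 = 181.6250 months
= 181.6250/12 years

15.14 years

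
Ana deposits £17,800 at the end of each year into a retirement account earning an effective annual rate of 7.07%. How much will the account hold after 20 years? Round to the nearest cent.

£735,321.72

Accumulation factor s(20|0.0707) = 41.310209; FV = 17800 × 41.310209 = 735,321.7157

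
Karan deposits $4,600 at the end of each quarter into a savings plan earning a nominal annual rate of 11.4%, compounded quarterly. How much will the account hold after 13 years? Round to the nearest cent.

$534,479.71

i = 0.114/4 = 0.0285 per quarter; n = 13·4 = 52.
FV = 4600 × [(1+0.0285)^52 − 1] / 0.0285 = 4600 × 116.191242 = 534,479.7127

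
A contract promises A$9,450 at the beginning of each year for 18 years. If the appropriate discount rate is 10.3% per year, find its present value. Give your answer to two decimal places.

A$83,867.08

PV = 9450 × [1 − (1+0.103)^(−18)] / 0.103 × (1+i) = 9450 × 8.874823 = 83,867.0816
(Beginning-of-period payments → annuity-due factor ×(1+i).)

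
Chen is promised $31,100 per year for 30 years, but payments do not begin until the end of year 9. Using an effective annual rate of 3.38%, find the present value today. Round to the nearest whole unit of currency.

$445,095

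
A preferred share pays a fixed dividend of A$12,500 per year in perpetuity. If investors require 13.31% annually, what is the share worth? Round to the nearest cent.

PV = PMT / i = 12500 / 0.1331 = 93,914.3501

A$93,914.35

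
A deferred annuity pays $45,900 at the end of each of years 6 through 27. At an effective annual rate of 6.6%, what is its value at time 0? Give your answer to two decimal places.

$381,393.02

PV at t=5 (ordinary 22-year annuity): 45900 × a(22|0.066) = 45900 × 11.437894 = 524,999.3485
Discount back 5 years: 524,999.3485 × (1+0.066)^(−5) = 524,999.3485 × 0.726464 = 381,393.0204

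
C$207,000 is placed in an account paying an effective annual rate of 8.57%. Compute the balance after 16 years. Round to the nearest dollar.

C$771,485

207,000 × (1+0.0857)^16 = 207,000 × 3.726983 = 771,485.4694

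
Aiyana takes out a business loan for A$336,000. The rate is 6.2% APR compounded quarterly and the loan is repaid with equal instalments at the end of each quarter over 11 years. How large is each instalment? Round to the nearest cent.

A$10,590.89

i = 0.062/4 = 0.0155 per quarter; n = 11·4 = 44.
Annuity-PV factor = 31.725369; PMT = 336000 / 31.725369 = 10,590.8933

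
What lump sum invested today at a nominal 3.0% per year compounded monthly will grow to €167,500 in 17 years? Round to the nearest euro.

€100,647

i = 0.03/12 = 0.0025 per month; n = 17·12 = 204.
Discount factor = (1+0.0025)^(−204) = 0.600878; PV = 167,500 × 0.600878 = 100,647.0448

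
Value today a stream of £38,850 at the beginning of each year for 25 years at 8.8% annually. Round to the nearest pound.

£422,008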